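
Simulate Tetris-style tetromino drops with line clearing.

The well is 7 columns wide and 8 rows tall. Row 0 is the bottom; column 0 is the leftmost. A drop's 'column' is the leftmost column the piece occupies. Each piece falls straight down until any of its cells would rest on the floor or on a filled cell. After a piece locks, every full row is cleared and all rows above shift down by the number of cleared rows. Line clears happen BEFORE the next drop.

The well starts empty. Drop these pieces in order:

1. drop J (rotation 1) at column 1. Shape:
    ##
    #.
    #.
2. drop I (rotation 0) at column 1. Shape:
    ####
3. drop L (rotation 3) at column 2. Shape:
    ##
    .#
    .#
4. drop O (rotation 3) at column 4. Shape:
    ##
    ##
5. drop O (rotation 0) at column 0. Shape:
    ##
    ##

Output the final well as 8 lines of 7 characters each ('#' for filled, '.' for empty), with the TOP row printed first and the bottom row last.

Drop 1: J rot1 at col 1 lands with bottom-row=0; cleared 0 line(s) (total 0); column heights now [0 3 3 0 0 0 0], max=3
Drop 2: I rot0 at col 1 lands with bottom-row=3; cleared 0 line(s) (total 0); column heights now [0 4 4 4 4 0 0], max=4
Drop 3: L rot3 at col 2 lands with bottom-row=4; cleared 0 line(s) (total 0); column heights now [0 4 7 7 4 0 0], max=7
Drop 4: O rot3 at col 4 lands with bottom-row=4; cleared 0 line(s) (total 0); column heights now [0 4 7 7 6 6 0], max=7
Drop 5: O rot0 at col 0 lands with bottom-row=4; cleared 0 line(s) (total 0); column heights now [6 6 7 7 6 6 0], max=7

Answer: .......
..##...
##.###.
##.###.
.####..
.##....
.#.....
.#.....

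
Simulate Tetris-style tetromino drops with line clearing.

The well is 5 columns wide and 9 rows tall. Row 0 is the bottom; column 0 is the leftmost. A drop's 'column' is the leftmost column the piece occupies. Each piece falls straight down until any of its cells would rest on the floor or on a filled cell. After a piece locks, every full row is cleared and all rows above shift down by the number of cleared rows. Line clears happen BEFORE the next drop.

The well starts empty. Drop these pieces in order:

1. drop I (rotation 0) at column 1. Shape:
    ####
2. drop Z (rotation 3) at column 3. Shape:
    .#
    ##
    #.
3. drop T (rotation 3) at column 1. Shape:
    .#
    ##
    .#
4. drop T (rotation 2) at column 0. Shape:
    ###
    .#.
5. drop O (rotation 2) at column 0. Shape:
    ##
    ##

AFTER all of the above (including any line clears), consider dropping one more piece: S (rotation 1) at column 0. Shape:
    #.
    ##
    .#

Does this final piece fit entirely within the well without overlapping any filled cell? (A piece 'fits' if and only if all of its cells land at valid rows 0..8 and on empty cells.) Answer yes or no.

Answer: no

Derivation:
Drop 1: I rot0 at col 1 lands with bottom-row=0; cleared 0 line(s) (total 0); column heights now [0 1 1 1 1], max=1
Drop 2: Z rot3 at col 3 lands with bottom-row=1; cleared 0 line(s) (total 0); column heights now [0 1 1 3 4], max=4
Drop 3: T rot3 at col 1 lands with bottom-row=1; cleared 0 line(s) (total 0); column heights now [0 3 4 3 4], max=4
Drop 4: T rot2 at col 0 lands with bottom-row=3; cleared 0 line(s) (total 0); column heights now [5 5 5 3 4], max=5
Drop 5: O rot2 at col 0 lands with bottom-row=5; cleared 0 line(s) (total 0); column heights now [7 7 5 3 4], max=7
Test piece S rot1 at col 0 (width 2): heights before test = [7 7 5 3 4]; fits = False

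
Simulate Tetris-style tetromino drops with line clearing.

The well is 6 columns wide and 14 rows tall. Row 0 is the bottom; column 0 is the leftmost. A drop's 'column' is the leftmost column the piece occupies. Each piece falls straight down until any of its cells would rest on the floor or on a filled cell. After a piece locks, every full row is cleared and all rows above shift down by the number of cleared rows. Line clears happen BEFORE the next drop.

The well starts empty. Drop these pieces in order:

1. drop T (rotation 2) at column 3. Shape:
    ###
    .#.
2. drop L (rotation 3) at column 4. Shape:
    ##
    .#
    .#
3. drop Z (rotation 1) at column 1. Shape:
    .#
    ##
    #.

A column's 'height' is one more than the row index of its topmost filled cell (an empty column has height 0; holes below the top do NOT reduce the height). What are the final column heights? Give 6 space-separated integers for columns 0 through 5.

Answer: 0 2 3 2 5 5

Derivation:
Drop 1: T rot2 at col 3 lands with bottom-row=0; cleared 0 line(s) (total 0); column heights now [0 0 0 2 2 2], max=2
Drop 2: L rot3 at col 4 lands with bottom-row=2; cleared 0 line(s) (total 0); column heights now [0 0 0 2 5 5], max=5
Drop 3: Z rot1 at col 1 lands with bottom-row=0; cleared 0 line(s) (total 0); column heights now [0 2 3 2 5 5], max=5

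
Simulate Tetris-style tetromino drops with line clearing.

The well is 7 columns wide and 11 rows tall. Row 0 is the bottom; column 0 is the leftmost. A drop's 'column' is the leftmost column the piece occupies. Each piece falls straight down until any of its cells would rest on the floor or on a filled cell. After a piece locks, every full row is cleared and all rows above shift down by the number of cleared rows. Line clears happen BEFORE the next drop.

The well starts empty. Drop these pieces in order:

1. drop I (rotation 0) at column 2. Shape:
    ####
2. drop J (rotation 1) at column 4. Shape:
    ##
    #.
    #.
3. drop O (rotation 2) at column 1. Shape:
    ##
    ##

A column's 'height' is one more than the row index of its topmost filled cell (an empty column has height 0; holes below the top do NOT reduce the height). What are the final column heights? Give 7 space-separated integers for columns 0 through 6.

Answer: 0 3 3 1 4 4 0

Derivation:
Drop 1: I rot0 at col 2 lands with bottom-row=0; cleared 0 line(s) (total 0); column heights now [0 0 1 1 1 1 0], max=1
Drop 2: J rot1 at col 4 lands with bottom-row=1; cleared 0 line(s) (total 0); column heights now [0 0 1 1 4 4 0], max=4
Drop 3: O rot2 at col 1 lands with bottom-row=1; cleared 0 line(s) (total 0); column heights now [0 3 3 1 4 4 0], max=4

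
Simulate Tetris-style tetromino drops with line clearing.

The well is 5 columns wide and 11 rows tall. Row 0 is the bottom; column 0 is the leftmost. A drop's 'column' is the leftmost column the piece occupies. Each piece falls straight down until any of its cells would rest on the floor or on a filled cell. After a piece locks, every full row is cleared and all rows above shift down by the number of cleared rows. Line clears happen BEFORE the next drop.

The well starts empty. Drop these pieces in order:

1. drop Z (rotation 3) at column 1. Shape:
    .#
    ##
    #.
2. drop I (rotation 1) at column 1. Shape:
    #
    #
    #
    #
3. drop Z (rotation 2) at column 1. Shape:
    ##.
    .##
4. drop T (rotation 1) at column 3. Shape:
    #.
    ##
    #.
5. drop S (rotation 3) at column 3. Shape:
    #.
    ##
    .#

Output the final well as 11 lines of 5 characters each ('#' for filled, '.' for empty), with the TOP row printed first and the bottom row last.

Drop 1: Z rot3 at col 1 lands with bottom-row=0; cleared 0 line(s) (total 0); column heights now [0 2 3 0 0], max=3
Drop 2: I rot1 at col 1 lands with bottom-row=2; cleared 0 line(s) (total 0); column heights now [0 6 3 0 0], max=6
Drop 3: Z rot2 at col 1 lands with bottom-row=5; cleared 0 line(s) (total 0); column heights now [0 7 7 6 0], max=7
Drop 4: T rot1 at col 3 lands with bottom-row=6; cleared 0 line(s) (total 0); column heights now [0 7 7 9 8], max=9
Drop 5: S rot3 at col 3 lands with bottom-row=8; cleared 0 line(s) (total 0); column heights now [0 7 7 11 10], max=11

Answer: ...#.
...##
...##
...##
.###.
.###.
.#...
.#...
.##..
.##..
.#...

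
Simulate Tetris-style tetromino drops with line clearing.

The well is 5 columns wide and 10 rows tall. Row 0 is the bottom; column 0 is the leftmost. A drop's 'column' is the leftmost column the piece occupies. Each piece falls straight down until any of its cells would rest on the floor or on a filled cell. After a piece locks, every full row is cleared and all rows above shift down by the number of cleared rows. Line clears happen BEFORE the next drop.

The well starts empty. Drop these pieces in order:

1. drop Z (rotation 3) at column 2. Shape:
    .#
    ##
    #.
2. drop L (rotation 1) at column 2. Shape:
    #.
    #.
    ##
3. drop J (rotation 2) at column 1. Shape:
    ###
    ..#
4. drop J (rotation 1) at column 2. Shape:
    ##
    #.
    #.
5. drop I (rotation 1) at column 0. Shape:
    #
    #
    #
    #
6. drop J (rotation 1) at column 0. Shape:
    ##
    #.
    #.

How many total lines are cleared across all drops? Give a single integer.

Answer: 0

Derivation:
Drop 1: Z rot3 at col 2 lands with bottom-row=0; cleared 0 line(s) (total 0); column heights now [0 0 2 3 0], max=3
Drop 2: L rot1 at col 2 lands with bottom-row=3; cleared 0 line(s) (total 0); column heights now [0 0 6 4 0], max=6
Drop 3: J rot2 at col 1 lands with bottom-row=5; cleared 0 line(s) (total 0); column heights now [0 7 7 7 0], max=7
Drop 4: J rot1 at col 2 lands with bottom-row=7; cleared 0 line(s) (total 0); column heights now [0 7 10 10 0], max=10
Drop 5: I rot1 at col 0 lands with bottom-row=0; cleared 0 line(s) (total 0); column heights now [4 7 10 10 0], max=10
Drop 6: J rot1 at col 0 lands with bottom-row=5; cleared 0 line(s) (total 0); column heights now [8 8 10 10 0], max=10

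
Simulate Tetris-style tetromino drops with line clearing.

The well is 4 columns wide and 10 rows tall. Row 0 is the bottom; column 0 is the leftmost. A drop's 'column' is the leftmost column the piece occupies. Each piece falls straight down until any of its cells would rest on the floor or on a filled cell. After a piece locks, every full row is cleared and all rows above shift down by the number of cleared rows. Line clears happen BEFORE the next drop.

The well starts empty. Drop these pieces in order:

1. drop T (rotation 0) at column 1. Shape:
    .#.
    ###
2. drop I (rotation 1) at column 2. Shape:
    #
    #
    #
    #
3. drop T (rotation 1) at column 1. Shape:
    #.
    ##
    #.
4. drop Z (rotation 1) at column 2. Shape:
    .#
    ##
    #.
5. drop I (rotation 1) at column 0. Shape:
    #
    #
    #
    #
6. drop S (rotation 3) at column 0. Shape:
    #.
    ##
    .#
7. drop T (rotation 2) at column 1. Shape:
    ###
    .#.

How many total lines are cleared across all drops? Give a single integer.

Drop 1: T rot0 at col 1 lands with bottom-row=0; cleared 0 line(s) (total 0); column heights now [0 1 2 1], max=2
Drop 2: I rot1 at col 2 lands with bottom-row=2; cleared 0 line(s) (total 0); column heights now [0 1 6 1], max=6
Drop 3: T rot1 at col 1 lands with bottom-row=5; cleared 0 line(s) (total 0); column heights now [0 8 7 1], max=8
Drop 4: Z rot1 at col 2 lands with bottom-row=7; cleared 0 line(s) (total 0); column heights now [0 8 9 10], max=10
Drop 5: I rot1 at col 0 lands with bottom-row=0; cleared 1 line(s) (total 1); column heights now [3 7 8 9], max=9
Drop 6: S rot3 at col 0 lands with bottom-row=7; cleared 0 line(s) (total 1); column heights now [10 9 8 9], max=10
Drop 7: T rot2 at col 1 lands with bottom-row=8; cleared 2 line(s) (total 3); column heights now [3 8 8 8], max=8

Answer: 3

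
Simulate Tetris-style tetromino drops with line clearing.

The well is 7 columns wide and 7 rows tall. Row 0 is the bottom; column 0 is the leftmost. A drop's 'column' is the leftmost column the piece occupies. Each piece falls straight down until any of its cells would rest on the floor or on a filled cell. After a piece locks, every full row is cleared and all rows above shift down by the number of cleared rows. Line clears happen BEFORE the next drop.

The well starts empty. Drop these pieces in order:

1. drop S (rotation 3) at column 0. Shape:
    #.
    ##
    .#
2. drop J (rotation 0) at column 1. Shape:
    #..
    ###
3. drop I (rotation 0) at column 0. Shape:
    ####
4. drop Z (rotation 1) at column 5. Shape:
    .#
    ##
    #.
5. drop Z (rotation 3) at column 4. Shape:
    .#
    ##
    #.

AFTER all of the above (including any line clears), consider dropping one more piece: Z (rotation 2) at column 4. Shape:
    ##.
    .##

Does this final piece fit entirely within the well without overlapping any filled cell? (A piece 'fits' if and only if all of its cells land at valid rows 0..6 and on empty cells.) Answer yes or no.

Answer: yes

Derivation:
Drop 1: S rot3 at col 0 lands with bottom-row=0; cleared 0 line(s) (total 0); column heights now [3 2 0 0 0 0 0], max=3
Drop 2: J rot0 at col 1 lands with bottom-row=2; cleared 0 line(s) (total 0); column heights now [3 4 3 3 0 0 0], max=4
Drop 3: I rot0 at col 0 lands with bottom-row=4; cleared 0 line(s) (total 0); column heights now [5 5 5 5 0 0 0], max=5
Drop 4: Z rot1 at col 5 lands with bottom-row=0; cleared 0 line(s) (total 0); column heights now [5 5 5 5 0 2 3], max=5
Drop 5: Z rot3 at col 4 lands with bottom-row=1; cleared 1 line(s) (total 1); column heights now [4 4 4 4 2 3 2], max=4
Test piece Z rot2 at col 4 (width 3): heights before test = [4 4 4 4 2 3 2]; fits = True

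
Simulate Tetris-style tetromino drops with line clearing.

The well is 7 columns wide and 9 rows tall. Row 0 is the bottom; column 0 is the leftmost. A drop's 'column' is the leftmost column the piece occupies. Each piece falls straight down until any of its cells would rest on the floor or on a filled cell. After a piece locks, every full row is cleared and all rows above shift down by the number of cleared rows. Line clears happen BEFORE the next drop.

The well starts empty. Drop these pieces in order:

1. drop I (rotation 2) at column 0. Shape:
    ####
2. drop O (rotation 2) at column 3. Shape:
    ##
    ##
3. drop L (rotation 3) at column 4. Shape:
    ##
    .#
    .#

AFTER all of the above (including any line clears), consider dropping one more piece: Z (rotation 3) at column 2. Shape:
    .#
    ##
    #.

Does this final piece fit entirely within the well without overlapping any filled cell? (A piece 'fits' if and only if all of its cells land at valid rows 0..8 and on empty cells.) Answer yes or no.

Answer: yes

Derivation:
Drop 1: I rot2 at col 0 lands with bottom-row=0; cleared 0 line(s) (total 0); column heights now [1 1 1 1 0 0 0], max=1
Drop 2: O rot2 at col 3 lands with bottom-row=1; cleared 0 line(s) (total 0); column heights now [1 1 1 3 3 0 0], max=3
Drop 3: L rot3 at col 4 lands with bottom-row=1; cleared 0 line(s) (total 0); column heights now [1 1 1 3 4 4 0], max=4
Test piece Z rot3 at col 2 (width 2): heights before test = [1 1 1 3 4 4 0]; fits = True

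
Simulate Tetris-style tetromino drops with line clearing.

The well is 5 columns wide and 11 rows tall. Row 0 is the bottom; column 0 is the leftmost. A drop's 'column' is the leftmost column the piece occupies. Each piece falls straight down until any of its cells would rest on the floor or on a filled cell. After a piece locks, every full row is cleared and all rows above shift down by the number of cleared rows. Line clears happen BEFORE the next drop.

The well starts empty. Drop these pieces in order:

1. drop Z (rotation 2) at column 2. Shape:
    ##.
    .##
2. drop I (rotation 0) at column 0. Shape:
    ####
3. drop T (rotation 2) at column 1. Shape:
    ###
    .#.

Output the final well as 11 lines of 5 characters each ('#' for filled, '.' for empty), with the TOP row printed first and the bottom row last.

Drop 1: Z rot2 at col 2 lands with bottom-row=0; cleared 0 line(s) (total 0); column heights now [0 0 2 2 1], max=2
Drop 2: I rot0 at col 0 lands with bottom-row=2; cleared 0 line(s) (total 0); column heights now [3 3 3 3 1], max=3
Drop 3: T rot2 at col 1 lands with bottom-row=3; cleared 0 line(s) (total 0); column heights now [3 5 5 5 1], max=5

Answer: .....
.....
.....
.....
.....
.....
.###.
..#..
####.
..##.
...##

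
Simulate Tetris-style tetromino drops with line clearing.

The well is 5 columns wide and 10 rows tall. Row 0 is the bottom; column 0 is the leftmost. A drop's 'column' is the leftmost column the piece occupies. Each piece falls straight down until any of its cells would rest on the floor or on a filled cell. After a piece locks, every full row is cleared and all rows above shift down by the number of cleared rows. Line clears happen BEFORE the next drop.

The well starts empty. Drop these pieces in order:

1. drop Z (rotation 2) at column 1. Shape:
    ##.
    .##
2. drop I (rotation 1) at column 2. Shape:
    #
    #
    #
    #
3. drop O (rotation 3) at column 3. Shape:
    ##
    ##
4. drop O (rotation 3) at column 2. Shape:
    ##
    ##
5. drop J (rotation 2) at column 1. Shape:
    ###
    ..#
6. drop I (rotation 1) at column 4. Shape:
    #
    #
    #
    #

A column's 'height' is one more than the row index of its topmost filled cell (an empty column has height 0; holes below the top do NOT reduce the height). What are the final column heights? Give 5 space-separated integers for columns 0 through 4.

Answer: 0 10 10 10 7

Derivation:
Drop 1: Z rot2 at col 1 lands with bottom-row=0; cleared 0 line(s) (total 0); column heights now [0 2 2 1 0], max=2
Drop 2: I rot1 at col 2 lands with bottom-row=2; cleared 0 line(s) (total 0); column heights now [0 2 6 1 0], max=6
Drop 3: O rot3 at col 3 lands with bottom-row=1; cleared 0 line(s) (total 0); column heights now [0 2 6 3 3], max=6
Drop 4: O rot3 at col 2 lands with bottom-row=6; cleared 0 line(s) (total 0); column heights now [0 2 8 8 3], max=8
Drop 5: J rot2 at col 1 lands with bottom-row=8; cleared 0 line(s) (total 0); column heights now [0 10 10 10 3], max=10
Drop 6: I rot1 at col 4 lands with bottom-row=3; cleared 0 line(s) (total 0); column heights now [0 10 10 10 7], max=10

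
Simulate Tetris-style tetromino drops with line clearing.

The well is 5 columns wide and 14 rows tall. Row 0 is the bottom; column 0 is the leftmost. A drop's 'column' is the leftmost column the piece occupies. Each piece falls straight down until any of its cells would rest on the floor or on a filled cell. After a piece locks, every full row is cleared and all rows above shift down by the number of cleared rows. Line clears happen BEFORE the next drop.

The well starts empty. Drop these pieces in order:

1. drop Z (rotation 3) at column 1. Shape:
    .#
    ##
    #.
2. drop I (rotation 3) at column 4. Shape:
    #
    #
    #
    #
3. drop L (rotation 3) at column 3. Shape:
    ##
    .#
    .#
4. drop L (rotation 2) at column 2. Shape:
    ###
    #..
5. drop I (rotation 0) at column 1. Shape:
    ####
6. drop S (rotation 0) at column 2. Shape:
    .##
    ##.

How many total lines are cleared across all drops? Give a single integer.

Drop 1: Z rot3 at col 1 lands with bottom-row=0; cleared 0 line(s) (total 0); column heights now [0 2 3 0 0], max=3
Drop 2: I rot3 at col 4 lands with bottom-row=0; cleared 0 line(s) (total 0); column heights now [0 2 3 0 4], max=4
Drop 3: L rot3 at col 3 lands with bottom-row=4; cleared 0 line(s) (total 0); column heights now [0 2 3 7 7], max=7
Drop 4: L rot2 at col 2 lands with bottom-row=6; cleared 0 line(s) (total 0); column heights now [0 2 8 8 8], max=8
Drop 5: I rot0 at col 1 lands with bottom-row=8; cleared 0 line(s) (total 0); column heights now [0 9 9 9 9], max=9
Drop 6: S rot0 at col 2 lands with bottom-row=9; cleared 0 line(s) (total 0); column heights now [0 9 10 11 11], max=11

Answer: 0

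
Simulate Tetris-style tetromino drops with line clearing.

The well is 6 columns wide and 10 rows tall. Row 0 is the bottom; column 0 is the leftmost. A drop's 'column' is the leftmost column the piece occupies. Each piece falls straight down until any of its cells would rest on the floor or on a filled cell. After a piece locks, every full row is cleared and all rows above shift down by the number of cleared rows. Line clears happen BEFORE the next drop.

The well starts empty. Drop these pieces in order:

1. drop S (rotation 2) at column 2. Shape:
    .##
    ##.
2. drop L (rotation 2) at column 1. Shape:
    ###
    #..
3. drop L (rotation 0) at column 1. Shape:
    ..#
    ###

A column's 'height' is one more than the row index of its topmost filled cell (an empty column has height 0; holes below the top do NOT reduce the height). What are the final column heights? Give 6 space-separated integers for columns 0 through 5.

Drop 1: S rot2 at col 2 lands with bottom-row=0; cleared 0 line(s) (total 0); column heights now [0 0 1 2 2 0], max=2
Drop 2: L rot2 at col 1 lands with bottom-row=1; cleared 0 line(s) (total 0); column heights now [0 3 3 3 2 0], max=3
Drop 3: L rot0 at col 1 lands with bottom-row=3; cleared 0 line(s) (total 0); column heights now [0 4 4 5 2 0], max=5

Answer: 0 4 4 5 2 0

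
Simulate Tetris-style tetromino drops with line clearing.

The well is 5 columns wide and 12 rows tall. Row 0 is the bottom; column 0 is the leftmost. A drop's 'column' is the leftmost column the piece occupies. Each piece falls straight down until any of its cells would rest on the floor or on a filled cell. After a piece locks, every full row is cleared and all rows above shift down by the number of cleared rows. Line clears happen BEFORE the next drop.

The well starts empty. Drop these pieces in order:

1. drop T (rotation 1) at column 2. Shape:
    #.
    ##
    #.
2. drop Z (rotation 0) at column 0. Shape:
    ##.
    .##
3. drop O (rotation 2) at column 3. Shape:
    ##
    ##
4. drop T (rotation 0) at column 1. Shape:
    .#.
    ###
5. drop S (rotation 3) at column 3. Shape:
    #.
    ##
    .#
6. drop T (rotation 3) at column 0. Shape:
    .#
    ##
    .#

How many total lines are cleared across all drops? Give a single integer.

Answer: 0

Derivation:
Drop 1: T rot1 at col 2 lands with bottom-row=0; cleared 0 line(s) (total 0); column heights now [0 0 3 2 0], max=3
Drop 2: Z rot0 at col 0 lands with bottom-row=3; cleared 0 line(s) (total 0); column heights now [5 5 4 2 0], max=5
Drop 3: O rot2 at col 3 lands with bottom-row=2; cleared 0 line(s) (total 0); column heights now [5 5 4 4 4], max=5
Drop 4: T rot0 at col 1 lands with bottom-row=5; cleared 0 line(s) (total 0); column heights now [5 6 7 6 4], max=7
Drop 5: S rot3 at col 3 lands with bottom-row=5; cleared 0 line(s) (total 0); column heights now [5 6 7 8 7], max=8
Drop 6: T rot3 at col 0 lands with bottom-row=6; cleared 0 line(s) (total 0); column heights now [8 9 7 8 7], max=9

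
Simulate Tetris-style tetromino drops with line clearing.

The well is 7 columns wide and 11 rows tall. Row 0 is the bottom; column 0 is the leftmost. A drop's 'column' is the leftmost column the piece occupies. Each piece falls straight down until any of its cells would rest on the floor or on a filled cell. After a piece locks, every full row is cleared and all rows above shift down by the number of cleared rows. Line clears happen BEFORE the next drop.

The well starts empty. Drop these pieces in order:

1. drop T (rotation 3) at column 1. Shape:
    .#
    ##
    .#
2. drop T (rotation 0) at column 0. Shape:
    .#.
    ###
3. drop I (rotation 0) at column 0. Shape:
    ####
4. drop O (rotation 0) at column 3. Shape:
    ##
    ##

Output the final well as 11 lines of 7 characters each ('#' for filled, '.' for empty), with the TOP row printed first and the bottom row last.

Answer: .......
.......
.......
...##..
...##..
####...
.#.....
###....
..#....
.##....
..#....

Derivation:
Drop 1: T rot3 at col 1 lands with bottom-row=0; cleared 0 line(s) (total 0); column heights now [0 2 3 0 0 0 0], max=3
Drop 2: T rot0 at col 0 lands with bottom-row=3; cleared 0 line(s) (total 0); column heights now [4 5 4 0 0 0 0], max=5
Drop 3: I rot0 at col 0 lands with bottom-row=5; cleared 0 line(s) (total 0); column heights now [6 6 6 6 0 0 0], max=6
Drop 4: O rot0 at col 3 lands with bottom-row=6; cleared 0 line(s) (total 0); column heights now [6 6 6 8 8 0 0], max=8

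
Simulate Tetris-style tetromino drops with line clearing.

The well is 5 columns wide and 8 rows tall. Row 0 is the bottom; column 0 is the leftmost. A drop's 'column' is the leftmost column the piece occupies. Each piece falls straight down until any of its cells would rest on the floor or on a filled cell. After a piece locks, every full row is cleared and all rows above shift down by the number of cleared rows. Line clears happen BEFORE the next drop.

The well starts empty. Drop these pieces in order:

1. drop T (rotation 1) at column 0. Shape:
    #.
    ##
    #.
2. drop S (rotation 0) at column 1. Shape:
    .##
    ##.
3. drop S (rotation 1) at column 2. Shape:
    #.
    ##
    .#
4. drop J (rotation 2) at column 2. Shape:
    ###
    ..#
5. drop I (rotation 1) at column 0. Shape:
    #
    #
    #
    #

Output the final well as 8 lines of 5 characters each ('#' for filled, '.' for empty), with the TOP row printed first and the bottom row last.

Drop 1: T rot1 at col 0 lands with bottom-row=0; cleared 0 line(s) (total 0); column heights now [3 2 0 0 0], max=3
Drop 2: S rot0 at col 1 lands with bottom-row=2; cleared 0 line(s) (total 0); column heights now [3 3 4 4 0], max=4
Drop 3: S rot1 at col 2 lands with bottom-row=4; cleared 0 line(s) (total 0); column heights now [3 3 7 6 0], max=7
Drop 4: J rot2 at col 2 lands with bottom-row=6; cleared 0 line(s) (total 0); column heights now [3 3 8 8 8], max=8
Drop 5: I rot1 at col 0 lands with bottom-row=3; cleared 0 line(s) (total 0); column heights now [7 3 8 8 8], max=8

Answer: ..###
#.#.#
#.##.
#..#.
#.##.
###..
##...
#....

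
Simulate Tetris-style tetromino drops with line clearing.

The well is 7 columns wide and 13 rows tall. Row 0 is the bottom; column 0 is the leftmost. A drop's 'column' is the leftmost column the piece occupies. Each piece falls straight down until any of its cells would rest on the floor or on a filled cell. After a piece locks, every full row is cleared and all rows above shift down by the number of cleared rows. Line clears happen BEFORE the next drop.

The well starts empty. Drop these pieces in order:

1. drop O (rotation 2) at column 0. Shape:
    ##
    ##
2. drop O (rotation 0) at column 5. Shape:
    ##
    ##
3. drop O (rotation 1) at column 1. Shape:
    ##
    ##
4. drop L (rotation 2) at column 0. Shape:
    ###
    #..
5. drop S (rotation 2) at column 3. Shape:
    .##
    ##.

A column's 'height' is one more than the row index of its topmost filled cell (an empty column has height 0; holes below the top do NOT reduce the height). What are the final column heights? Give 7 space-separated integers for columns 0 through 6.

Answer: 5 5 5 2 3 3 2

Derivation:
Drop 1: O rot2 at col 0 lands with bottom-row=0; cleared 0 line(s) (total 0); column heights now [2 2 0 0 0 0 0], max=2
Drop 2: O rot0 at col 5 lands with bottom-row=0; cleared 0 line(s) (total 0); column heights now [2 2 0 0 0 2 2], max=2
Drop 3: O rot1 at col 1 lands with bottom-row=2; cleared 0 line(s) (total 0); column heights now [2 4 4 0 0 2 2], max=4
Drop 4: L rot2 at col 0 lands with bottom-row=3; cleared 0 line(s) (total 0); column heights now [5 5 5 0 0 2 2], max=5
Drop 5: S rot2 at col 3 lands with bottom-row=1; cleared 0 line(s) (total 0); column heights now [5 5 5 2 3 3 2], max=5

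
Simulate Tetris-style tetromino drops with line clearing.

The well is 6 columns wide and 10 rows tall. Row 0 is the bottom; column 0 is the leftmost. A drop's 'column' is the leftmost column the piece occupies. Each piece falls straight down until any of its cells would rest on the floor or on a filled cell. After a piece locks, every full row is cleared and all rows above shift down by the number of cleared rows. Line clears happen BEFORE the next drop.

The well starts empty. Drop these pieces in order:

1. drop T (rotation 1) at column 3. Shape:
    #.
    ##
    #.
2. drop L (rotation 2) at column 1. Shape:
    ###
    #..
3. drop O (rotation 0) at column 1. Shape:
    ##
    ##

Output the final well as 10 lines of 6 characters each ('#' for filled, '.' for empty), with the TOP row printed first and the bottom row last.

Answer: ......
......
......
......
.##...
.##...
.###..
.#.#..
...##.
...#..

Derivation:
Drop 1: T rot1 at col 3 lands with bottom-row=0; cleared 0 line(s) (total 0); column heights now [0 0 0 3 2 0], max=3
Drop 2: L rot2 at col 1 lands with bottom-row=2; cleared 0 line(s) (total 0); column heights now [0 4 4 4 2 0], max=4
Drop 3: O rot0 at col 1 lands with bottom-row=4; cleared 0 line(s) (total 0); column heights now [0 6 6 4 2 0], max=6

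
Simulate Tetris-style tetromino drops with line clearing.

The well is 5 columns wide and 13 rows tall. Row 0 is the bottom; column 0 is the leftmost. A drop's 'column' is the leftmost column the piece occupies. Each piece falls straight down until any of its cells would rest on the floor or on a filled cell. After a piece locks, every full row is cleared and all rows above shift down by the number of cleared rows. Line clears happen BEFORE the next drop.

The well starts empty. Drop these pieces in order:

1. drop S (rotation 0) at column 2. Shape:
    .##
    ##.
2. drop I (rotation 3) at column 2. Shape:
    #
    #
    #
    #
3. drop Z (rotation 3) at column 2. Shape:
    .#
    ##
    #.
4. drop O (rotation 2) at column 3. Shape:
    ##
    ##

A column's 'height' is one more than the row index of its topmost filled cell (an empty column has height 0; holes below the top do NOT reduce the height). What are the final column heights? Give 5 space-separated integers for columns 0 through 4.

Drop 1: S rot0 at col 2 lands with bottom-row=0; cleared 0 line(s) (total 0); column heights now [0 0 1 2 2], max=2
Drop 2: I rot3 at col 2 lands with bottom-row=1; cleared 0 line(s) (total 0); column heights now [0 0 5 2 2], max=5
Drop 3: Z rot3 at col 2 lands with bottom-row=5; cleared 0 line(s) (total 0); column heights now [0 0 7 8 2], max=8
Drop 4: O rot2 at col 3 lands with bottom-row=8; cleared 0 line(s) (total 0); column heights now [0 0 7 10 10], max=10

Answer: 0 0 7 10 10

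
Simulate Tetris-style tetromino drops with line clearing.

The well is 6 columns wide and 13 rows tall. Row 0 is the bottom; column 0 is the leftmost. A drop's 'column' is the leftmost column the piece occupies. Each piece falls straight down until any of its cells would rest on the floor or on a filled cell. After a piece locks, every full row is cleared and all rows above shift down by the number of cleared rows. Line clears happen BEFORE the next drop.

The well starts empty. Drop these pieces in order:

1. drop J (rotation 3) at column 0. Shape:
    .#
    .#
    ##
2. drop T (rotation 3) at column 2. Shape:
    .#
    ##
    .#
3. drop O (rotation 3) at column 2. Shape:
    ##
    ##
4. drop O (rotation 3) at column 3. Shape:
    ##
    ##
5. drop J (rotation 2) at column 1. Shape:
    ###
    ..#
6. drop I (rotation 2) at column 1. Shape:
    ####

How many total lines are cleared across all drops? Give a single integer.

Drop 1: J rot3 at col 0 lands with bottom-row=0; cleared 0 line(s) (total 0); column heights now [1 3 0 0 0 0], max=3
Drop 2: T rot3 at col 2 lands with bottom-row=0; cleared 0 line(s) (total 0); column heights now [1 3 2 3 0 0], max=3
Drop 3: O rot3 at col 2 lands with bottom-row=3; cleared 0 line(s) (total 0); column heights now [1 3 5 5 0 0], max=5
Drop 4: O rot3 at col 3 lands with bottom-row=5; cleared 0 line(s) (total 0); column heights now [1 3 5 7 7 0], max=7
Drop 5: J rot2 at col 1 lands with bottom-row=7; cleared 0 line(s) (total 0); column heights now [1 9 9 9 7 0], max=9
Drop 6: I rot2 at col 1 lands with bottom-row=9; cleared 0 line(s) (total 0); column heights now [1 10 10 10 10 0], max=10

Answer: 0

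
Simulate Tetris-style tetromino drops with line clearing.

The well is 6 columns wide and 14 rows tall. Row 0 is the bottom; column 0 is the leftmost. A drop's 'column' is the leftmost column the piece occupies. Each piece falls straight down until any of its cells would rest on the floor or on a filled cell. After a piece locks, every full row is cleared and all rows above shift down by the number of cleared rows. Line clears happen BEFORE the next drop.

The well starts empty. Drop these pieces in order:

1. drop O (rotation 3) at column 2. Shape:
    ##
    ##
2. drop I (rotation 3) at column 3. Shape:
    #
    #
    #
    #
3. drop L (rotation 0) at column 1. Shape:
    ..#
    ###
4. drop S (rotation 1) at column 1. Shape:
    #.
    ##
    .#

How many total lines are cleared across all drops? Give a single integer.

Drop 1: O rot3 at col 2 lands with bottom-row=0; cleared 0 line(s) (total 0); column heights now [0 0 2 2 0 0], max=2
Drop 2: I rot3 at col 3 lands with bottom-row=2; cleared 0 line(s) (total 0); column heights now [0 0 2 6 0 0], max=6
Drop 3: L rot0 at col 1 lands with bottom-row=6; cleared 0 line(s) (total 0); column heights now [0 7 7 8 0 0], max=8
Drop 4: S rot1 at col 1 lands with bottom-row=7; cleared 0 line(s) (total 0); column heights now [0 10 9 8 0 0], max=10

Answer: 0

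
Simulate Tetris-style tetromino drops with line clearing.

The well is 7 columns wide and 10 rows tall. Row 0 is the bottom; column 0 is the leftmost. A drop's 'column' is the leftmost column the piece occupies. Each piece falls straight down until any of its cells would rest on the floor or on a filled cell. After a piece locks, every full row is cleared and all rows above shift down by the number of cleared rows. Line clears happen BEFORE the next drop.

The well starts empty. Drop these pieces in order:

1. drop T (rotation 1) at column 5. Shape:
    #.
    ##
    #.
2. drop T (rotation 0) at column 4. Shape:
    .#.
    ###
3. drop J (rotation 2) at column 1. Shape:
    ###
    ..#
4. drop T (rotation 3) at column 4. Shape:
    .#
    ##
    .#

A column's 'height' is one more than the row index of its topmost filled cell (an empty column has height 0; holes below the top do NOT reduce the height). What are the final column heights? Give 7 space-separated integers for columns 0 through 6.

Drop 1: T rot1 at col 5 lands with bottom-row=0; cleared 0 line(s) (total 0); column heights now [0 0 0 0 0 3 2], max=3
Drop 2: T rot0 at col 4 lands with bottom-row=3; cleared 0 line(s) (total 0); column heights now [0 0 0 0 4 5 4], max=5
Drop 3: J rot2 at col 1 lands with bottom-row=0; cleared 0 line(s) (total 0); column heights now [0 2 2 2 4 5 4], max=5
Drop 4: T rot3 at col 4 lands with bottom-row=5; cleared 0 line(s) (total 0); column heights now [0 2 2 2 7 8 4], max=8

Answer: 0 2 2 2 7 8 4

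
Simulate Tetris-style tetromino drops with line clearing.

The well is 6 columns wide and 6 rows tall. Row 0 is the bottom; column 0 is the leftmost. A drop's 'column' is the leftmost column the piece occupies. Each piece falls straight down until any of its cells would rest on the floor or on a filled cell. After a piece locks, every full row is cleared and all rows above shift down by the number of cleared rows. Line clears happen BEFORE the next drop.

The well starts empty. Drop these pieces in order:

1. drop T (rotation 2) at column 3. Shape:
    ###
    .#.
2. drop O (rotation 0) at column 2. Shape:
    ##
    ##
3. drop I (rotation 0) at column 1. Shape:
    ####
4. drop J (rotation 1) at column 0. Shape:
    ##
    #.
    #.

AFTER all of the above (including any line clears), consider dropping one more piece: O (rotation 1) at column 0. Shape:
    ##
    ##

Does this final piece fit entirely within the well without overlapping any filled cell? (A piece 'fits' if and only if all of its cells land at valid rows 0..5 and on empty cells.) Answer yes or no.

Answer: no

Derivation:
Drop 1: T rot2 at col 3 lands with bottom-row=0; cleared 0 line(s) (total 0); column heights now [0 0 0 2 2 2], max=2
Drop 2: O rot0 at col 2 lands with bottom-row=2; cleared 0 line(s) (total 0); column heights now [0 0 4 4 2 2], max=4
Drop 3: I rot0 at col 1 lands with bottom-row=4; cleared 0 line(s) (total 0); column heights now [0 5 5 5 5 2], max=5
Drop 4: J rot1 at col 0 lands with bottom-row=3; cleared 0 line(s) (total 0); column heights now [6 6 5 5 5 2], max=6
Test piece O rot1 at col 0 (width 2): heights before test = [6 6 5 5 5 2]; fits = False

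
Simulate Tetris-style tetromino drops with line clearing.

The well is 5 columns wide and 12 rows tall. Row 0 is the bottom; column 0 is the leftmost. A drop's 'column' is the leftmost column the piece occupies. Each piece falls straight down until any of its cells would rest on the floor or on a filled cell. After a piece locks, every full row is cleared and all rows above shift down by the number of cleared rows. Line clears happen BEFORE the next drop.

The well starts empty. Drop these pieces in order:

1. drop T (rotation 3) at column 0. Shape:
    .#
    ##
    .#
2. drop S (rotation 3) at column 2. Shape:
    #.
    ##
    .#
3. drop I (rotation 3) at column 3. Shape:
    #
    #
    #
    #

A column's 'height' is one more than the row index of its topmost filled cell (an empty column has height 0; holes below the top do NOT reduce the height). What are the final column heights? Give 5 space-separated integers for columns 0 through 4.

Drop 1: T rot3 at col 0 lands with bottom-row=0; cleared 0 line(s) (total 0); column heights now [2 3 0 0 0], max=3
Drop 2: S rot3 at col 2 lands with bottom-row=0; cleared 0 line(s) (total 0); column heights now [2 3 3 2 0], max=3
Drop 3: I rot3 at col 3 lands with bottom-row=2; cleared 0 line(s) (total 0); column heights now [2 3 3 6 0], max=6

Answer: 2 3 3 6 0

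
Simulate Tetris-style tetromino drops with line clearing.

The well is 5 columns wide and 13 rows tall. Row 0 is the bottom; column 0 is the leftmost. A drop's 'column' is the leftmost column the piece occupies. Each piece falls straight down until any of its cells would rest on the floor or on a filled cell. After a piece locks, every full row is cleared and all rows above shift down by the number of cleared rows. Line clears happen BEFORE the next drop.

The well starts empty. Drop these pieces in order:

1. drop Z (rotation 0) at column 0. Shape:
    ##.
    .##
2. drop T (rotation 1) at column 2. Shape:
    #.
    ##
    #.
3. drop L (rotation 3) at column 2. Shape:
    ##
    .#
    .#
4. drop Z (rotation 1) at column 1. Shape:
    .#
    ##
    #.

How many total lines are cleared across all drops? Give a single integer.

Drop 1: Z rot0 at col 0 lands with bottom-row=0; cleared 0 line(s) (total 0); column heights now [2 2 1 0 0], max=2
Drop 2: T rot1 at col 2 lands with bottom-row=1; cleared 0 line(s) (total 0); column heights now [2 2 4 3 0], max=4
Drop 3: L rot3 at col 2 lands with bottom-row=3; cleared 0 line(s) (total 0); column heights now [2 2 6 6 0], max=6
Drop 4: Z rot1 at col 1 lands with bottom-row=5; cleared 0 line(s) (total 0); column heights now [2 7 8 6 0], max=8

Answer: 0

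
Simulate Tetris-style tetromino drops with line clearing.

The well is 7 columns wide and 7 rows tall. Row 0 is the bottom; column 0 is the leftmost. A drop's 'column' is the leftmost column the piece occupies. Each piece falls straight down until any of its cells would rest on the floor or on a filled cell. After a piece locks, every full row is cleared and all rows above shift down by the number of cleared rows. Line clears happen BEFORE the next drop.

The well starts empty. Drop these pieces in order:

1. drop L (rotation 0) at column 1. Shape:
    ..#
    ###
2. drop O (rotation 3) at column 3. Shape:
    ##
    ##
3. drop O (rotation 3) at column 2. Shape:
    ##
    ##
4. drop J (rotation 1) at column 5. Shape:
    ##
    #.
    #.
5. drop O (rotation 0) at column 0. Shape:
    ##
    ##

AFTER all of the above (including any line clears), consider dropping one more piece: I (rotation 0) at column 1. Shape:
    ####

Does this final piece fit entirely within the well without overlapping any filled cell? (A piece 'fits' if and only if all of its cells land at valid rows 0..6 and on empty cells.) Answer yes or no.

Answer: yes

Derivation:
Drop 1: L rot0 at col 1 lands with bottom-row=0; cleared 0 line(s) (total 0); column heights now [0 1 1 2 0 0 0], max=2
Drop 2: O rot3 at col 3 lands with bottom-row=2; cleared 0 line(s) (total 0); column heights now [0 1 1 4 4 0 0], max=4
Drop 3: O rot3 at col 2 lands with bottom-row=4; cleared 0 line(s) (total 0); column heights now [0 1 6 6 4 0 0], max=6
Drop 4: J rot1 at col 5 lands with bottom-row=0; cleared 0 line(s) (total 0); column heights now [0 1 6 6 4 3 3], max=6
Drop 5: O rot0 at col 0 lands with bottom-row=1; cleared 0 line(s) (total 0); column heights now [3 3 6 6 4 3 3], max=6
Test piece I rot0 at col 1 (width 4): heights before test = [3 3 6 6 4 3 3]; fits = True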